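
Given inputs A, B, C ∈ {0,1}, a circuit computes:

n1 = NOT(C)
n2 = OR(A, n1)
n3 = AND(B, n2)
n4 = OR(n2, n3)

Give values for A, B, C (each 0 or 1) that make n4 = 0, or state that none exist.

A=0, B=0, C=1

n4 = OR(n2, n3) must be 0, so both n2 = 0 and n3 = 0.
n2 = OR(A, n1) must be 0, so both A = 0 and n1 = 0.
n3 = AND(B, n2) must be 0, so at least one of B, n2 is 0.
Check with A=0, B=0, C=1:
n1 = NOT(C) = NOT 1 = 0
n2 = OR(A, n1) = OR(0, 0) = 0
n3 = AND(B, n2) = AND(0, 0) = 0
n4 = OR(n2, n3) = OR(0, 0) = 0
So n4 = 0 as required.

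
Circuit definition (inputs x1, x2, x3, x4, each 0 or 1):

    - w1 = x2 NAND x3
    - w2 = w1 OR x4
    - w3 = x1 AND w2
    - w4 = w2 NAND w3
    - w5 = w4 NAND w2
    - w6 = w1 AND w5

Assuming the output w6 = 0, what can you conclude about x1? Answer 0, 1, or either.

either

Both values of x1 occur among assignments with w6 = 0:
  x1=0: x1=0, x2=0, x3=0, x4=0
  x1=1: x1=1, x2=1, x3=1, x4=0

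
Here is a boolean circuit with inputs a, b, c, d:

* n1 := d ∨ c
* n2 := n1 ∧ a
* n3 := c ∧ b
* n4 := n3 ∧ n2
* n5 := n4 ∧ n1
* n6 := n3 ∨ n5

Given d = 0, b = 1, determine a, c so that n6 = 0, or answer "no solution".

n6 = n3 ∨ n5 must be 0, so both n3 = 0 and n5 = 0.
Check with d = 0, b = 1 and a=0, c=0:
n1 = d ∨ c = 0 ∨ 0 = 0
n2 = n1 ∧ a = 0 ∧ 0 = 0
n3 = c ∧ b = 0 ∧ 1 = 0
n4 = n3 ∧ n2 = 0 ∧ 0 = 0
n5 = n4 ∧ n1 = 0 ∧ 0 = 0
n6 = n3 ∨ n5 = 0 ∨ 0 = 0
So n6 = 0.

a=0, c=0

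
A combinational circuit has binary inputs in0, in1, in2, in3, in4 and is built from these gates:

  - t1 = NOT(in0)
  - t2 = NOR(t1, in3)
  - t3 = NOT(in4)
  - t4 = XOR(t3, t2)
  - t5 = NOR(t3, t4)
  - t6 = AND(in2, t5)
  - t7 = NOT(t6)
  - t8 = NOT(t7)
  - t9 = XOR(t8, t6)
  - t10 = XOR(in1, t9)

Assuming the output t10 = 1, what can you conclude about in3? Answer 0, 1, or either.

either

Both values of in3 occur among assignments with t10 = 1:
  in3=0: in0=0, in1=1, in2=0, in3=0, in4=0
  in3=1: in0=0, in1=1, in2=0, in3=1, in4=0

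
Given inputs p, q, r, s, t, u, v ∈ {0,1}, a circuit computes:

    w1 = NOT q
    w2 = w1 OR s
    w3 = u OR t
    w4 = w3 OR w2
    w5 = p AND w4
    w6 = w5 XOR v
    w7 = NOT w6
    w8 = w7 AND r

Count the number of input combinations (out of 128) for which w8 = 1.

w8 = w7 AND r must be 1, so both w7 = 1 and r = 1.
w7 = NOT w6 must be 1, so w6 = 0.
Enumerating the 128 input combinations, 32 give w8 = 1 and 96 give w8 = 0.

32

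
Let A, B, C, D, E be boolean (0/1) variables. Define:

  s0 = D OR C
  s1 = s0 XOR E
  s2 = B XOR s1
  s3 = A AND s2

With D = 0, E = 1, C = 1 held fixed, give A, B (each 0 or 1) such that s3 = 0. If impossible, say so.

s3 = A AND s2 must be 0, so at least one of A, s2 is 0.
Check with D = 0, E = 1, C = 1 and A=0, B=1:
s0 = D OR C = 0 OR 1 = 1
s1 = s0 XOR E = 1 XOR 1 = 0
s2 = B XOR s1 = 1 XOR 0 = 1
s3 = A AND s2 = 0 AND 1 = 0
So s3 = 0.

A=0 B=1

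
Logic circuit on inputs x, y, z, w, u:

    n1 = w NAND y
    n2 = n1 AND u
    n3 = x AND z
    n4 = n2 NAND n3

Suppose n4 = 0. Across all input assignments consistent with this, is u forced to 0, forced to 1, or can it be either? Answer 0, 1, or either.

1

n4 = n2 NAND n3 must be 0, so both n2 = 1 and n3 = 1.
n2 = n1 AND u must be 1, so both n1 = 1 and u = 1.
n3 = x AND z must be 1, so both x = 1 and z = 1.
Every assignment with n4 = 0 has u = 1; there are 3 such assignment(s).
  x=1, y=0, z=1, w=0, u=1
  x=1, y=0, z=1, w=1, u=1
  x=1, y=1, z=1, w=0, u=1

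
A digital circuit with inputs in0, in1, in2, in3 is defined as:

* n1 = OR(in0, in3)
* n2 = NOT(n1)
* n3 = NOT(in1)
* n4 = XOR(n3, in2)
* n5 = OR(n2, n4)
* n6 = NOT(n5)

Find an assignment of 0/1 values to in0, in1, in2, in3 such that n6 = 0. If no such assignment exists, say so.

n6 = NOT(n5) must be 0, so n5 = 1.
n5 = OR(n2, n4) must be 1, so at least one of n2, n4 is 1.
Check with in0=1, in1=0, in2=0, in3=1:
n1 = OR(in0, in3) = OR(1, 1) = 1
n2 = NOT(n1) = NOT 1 = 0
n3 = NOT(in1) = NOT 0 = 1
n4 = XOR(n3, in2) = XOR(1, 0) = 1
n5 = OR(n2, n4) = OR(0, 1) = 1
n6 = NOT(n5) = NOT 1 = 0
So n6 = 0 as required.

in0=1, in1=0, in2=0, in3=1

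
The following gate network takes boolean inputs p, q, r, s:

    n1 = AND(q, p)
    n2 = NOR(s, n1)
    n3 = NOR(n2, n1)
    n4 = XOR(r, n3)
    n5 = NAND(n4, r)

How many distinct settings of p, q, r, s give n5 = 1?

n5 = NAND(n4, r) must be 1, so at least one of n4, r is 0.
Enumerating the 16 input combinations, 11 give n5 = 1 and 5 give n5 = 0.

11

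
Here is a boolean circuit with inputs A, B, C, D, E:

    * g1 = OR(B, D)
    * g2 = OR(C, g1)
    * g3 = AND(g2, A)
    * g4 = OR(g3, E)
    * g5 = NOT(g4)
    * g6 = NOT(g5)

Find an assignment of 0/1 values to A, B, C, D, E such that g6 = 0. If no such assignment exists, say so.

g6 = NOT(g5) must be 0, so g5 = 1.
g5 = NOT(g4) must be 1, so g4 = 0.
g4 = OR(g3, E) must be 0, so both g3 = 0 and E = 0.
Check with A=0, B=0, C=1, D=0, E=0:
g1 = OR(B, D) = OR(0, 0) = 0
g2 = OR(C, g1) = OR(1, 0) = 1
g3 = AND(g2, A) = AND(1, 0) = 0
g4 = OR(g3, E) = OR(0, 0) = 0
g5 = NOT(g4) = NOT 0 = 1
g6 = NOT(g5) = NOT 1 = 0
So g6 = 0 as required.

A=0, B=0, C=1, D=0, E=0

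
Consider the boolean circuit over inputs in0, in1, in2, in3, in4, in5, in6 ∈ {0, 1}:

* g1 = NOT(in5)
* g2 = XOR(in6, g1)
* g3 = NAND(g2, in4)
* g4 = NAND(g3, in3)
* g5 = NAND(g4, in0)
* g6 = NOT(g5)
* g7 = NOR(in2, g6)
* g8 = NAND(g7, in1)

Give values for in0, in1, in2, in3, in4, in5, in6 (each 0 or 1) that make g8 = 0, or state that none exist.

g8 = NAND(g7, in1) must be 0, so both g7 = 1 and in1 = 1.
g7 = NOR(in2, g6) must be 1, so both in2 = 0 and g6 = 0.
g6 = NOT(g5) must be 0, so g5 = 1.
Check with in0=0 in1=1 in2=0 in3=0 in4=0 in5=1 in6=0:
g1 = NOT(in5) = NOT 1 = 0
g2 = XOR(in6, g1) = XOR(0, 0) = 0
g3 = NAND(g2, in4) = NAND(0, 0) = 1
g4 = NAND(g3, in3) = NAND(1, 0) = 1
g5 = NAND(g4, in0) = NAND(1, 0) = 1
g6 = NOT(g5) = NOT 1 = 0
g7 = NOR(in2, g6) = NOR(0, 0) = 1
g8 = NAND(g7, in1) = NAND(1, 1) = 0
So g8 = 0 as required.

in0=0 in1=1 in2=0 in3=0 in4=0 in5=1 in6=0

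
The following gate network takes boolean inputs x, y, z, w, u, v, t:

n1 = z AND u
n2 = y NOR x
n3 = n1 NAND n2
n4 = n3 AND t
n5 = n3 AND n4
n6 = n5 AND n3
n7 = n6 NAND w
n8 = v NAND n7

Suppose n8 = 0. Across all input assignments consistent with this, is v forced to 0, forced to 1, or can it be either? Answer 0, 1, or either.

n8 = v NAND n7 must be 0, so both v = 1 and n7 = 1.
n7 = n6 NAND w must be 1, so at least one of n6, w is 0.
Every assignment with n8 = 0 has v = 1; there are 49 such assignment(s).

1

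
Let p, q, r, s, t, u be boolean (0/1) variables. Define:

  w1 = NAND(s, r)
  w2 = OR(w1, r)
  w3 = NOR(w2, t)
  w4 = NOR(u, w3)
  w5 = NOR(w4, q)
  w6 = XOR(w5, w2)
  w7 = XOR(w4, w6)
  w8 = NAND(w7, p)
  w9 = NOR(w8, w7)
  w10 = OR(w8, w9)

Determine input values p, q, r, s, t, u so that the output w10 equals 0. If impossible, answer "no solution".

w10 = OR(w8, w9) must be 0, so both w8 = 0 and w9 = 0.
Check with p=1 q=1 r=0 s=1 t=0 u=1:
w1 = NAND(s, r) = NAND(1, 0) = 1
w2 = OR(w1, r) = OR(1, 0) = 1
w3 = NOR(w2, t) = NOR(1, 0) = 0
w4 = NOR(u, w3) = NOR(1, 0) = 0
w5 = NOR(w4, q) = NOR(0, 1) = 0
w6 = XOR(w5, w2) = XOR(0, 1) = 1
w7 = XOR(w4, w6) = XOR(0, 1) = 1
w8 = NAND(w7, p) = NAND(1, 1) = 0
w9 = NOR(w8, w7) = NOR(0, 1) = 0
w10 = OR(w8, w9) = OR(0, 0) = 0
So w10 = 0 as required.

p=1 q=1 r=0 s=1 t=0 u=1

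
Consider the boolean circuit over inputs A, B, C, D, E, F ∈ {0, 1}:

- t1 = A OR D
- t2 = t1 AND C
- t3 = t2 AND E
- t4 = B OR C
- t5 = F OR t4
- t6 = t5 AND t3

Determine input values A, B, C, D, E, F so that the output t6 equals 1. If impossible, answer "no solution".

A=1, B=0, C=1, D=1, E=1, F=0

Check with A=1, B=0, C=1, D=1, E=1, F=0:
t1 = A OR D = 1 OR 1 = 1
t2 = t1 AND C = 1 AND 1 = 1
t3 = t2 AND E = 1 AND 1 = 1
t4 = B OR C = 0 OR 1 = 1
t5 = F OR t4 = 0 OR 1 = 1
t6 = t5 AND t3 = 1 AND 1 = 1
So t6 = 1 as required.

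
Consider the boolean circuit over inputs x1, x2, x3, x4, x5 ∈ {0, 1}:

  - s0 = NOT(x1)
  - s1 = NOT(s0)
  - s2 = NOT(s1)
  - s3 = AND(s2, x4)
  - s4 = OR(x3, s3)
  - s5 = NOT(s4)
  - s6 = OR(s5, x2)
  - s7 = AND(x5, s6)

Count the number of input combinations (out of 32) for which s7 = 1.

11

s7 = AND(x5, s6) must be 1, so both x5 = 1 and s6 = 1.
s6 = OR(s5, x2) must be 1, so at least one of s5, x2 is 1.
Enumerating the 32 input combinations, 11 give s7 = 1 and 21 give s7 = 0.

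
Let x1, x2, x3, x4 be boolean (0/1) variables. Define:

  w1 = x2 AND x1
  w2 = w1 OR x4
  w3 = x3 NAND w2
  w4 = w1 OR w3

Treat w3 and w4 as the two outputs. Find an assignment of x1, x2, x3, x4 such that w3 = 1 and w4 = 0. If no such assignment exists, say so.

Across all 16 input combinations, none give both w3 = 1 and w4 = 0.

no solution exists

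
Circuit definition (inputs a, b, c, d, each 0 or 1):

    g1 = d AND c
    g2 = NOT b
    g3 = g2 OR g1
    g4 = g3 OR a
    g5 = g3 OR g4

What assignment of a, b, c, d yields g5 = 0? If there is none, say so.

a=0 b=1 c=0 d=0

g5 = g3 OR g4 must be 0, so both g3 = 0 and g4 = 0.
Check with a=0 b=1 c=0 d=0:
g1 = d AND c = 0 AND 0 = 0
g2 = NOT b = NOT 1 = 0
g3 = g2 OR g1 = 0 OR 0 = 0
g4 = g3 OR a = 0 OR 0 = 0
g5 = g3 OR g4 = 0 OR 0 = 0
So g5 = 0 as required.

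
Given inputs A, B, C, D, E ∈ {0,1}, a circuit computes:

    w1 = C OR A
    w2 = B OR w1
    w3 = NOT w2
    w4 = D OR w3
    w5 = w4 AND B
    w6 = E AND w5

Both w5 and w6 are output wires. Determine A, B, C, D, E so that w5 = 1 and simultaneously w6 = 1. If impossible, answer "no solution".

A=1, B=1, C=1, D=1, E=1

Check with A=1, B=1, C=1, D=1, E=1:
w1 = C OR A = 1 OR 1 = 1
w2 = B OR w1 = 1 OR 1 = 1
w3 = NOT w2 = NOT 1 = 0
w4 = D OR w3 = 1 OR 0 = 1
w5 = w4 AND B = 1 AND 1 = 1
w6 = E AND w5 = 1 AND 1 = 1
So w5 = 1 and w6 = 1.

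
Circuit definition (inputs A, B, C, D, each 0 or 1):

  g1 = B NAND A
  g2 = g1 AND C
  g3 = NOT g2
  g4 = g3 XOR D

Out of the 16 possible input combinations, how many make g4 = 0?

g4 = g3 XOR D must be 0, so g3 and D are equal.
Enumerating the 16 input combinations, 8 give g4 = 0 and 8 give g4 = 1.

8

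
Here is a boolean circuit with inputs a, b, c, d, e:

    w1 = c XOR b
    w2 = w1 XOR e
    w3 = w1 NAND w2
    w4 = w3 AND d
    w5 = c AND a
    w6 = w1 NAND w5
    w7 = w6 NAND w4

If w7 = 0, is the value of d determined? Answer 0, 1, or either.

1

w7 = w6 NAND w4 must be 0, so both w6 = 1 and w4 = 1.
Every assignment with w7 = 0 has d = 1; there are 11 such assignment(s).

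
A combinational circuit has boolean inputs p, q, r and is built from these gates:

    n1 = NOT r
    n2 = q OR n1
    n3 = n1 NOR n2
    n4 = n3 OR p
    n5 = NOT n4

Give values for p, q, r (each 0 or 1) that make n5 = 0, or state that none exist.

p=1, q=0, r=0

n5 = NOT n4 must be 0, so n4 = 1.
Check with p=1, q=0, r=0:
n1 = NOT r = NOT 0 = 1
n2 = q OR n1 = 0 OR 1 = 1
n3 = n1 NOR n2 = 1 NOR 1 = 0
n4 = n3 OR p = 0 OR 1 = 1
n5 = NOT n4 = NOT 1 = 0
So n5 = 0 as required.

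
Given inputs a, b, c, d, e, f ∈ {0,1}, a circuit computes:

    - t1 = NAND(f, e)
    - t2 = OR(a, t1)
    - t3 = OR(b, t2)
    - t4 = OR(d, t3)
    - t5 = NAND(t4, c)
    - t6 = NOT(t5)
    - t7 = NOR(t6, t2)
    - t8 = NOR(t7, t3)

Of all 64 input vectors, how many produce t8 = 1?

t8 = NOR(t7, t3) must be 1, so both t7 = 0 and t3 = 0.
Satisfying assignments:
  a=0, b=0, c=1, d=1, e=1, f=1

1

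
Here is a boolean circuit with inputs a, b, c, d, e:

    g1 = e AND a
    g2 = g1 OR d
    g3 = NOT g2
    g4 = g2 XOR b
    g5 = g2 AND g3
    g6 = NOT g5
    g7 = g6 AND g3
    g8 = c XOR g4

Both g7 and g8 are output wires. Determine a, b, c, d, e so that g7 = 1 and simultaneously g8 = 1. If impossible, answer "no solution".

Check with a=1 b=1 c=0 d=0 e=0:
g1 = e AND a = 0 AND 1 = 0
g2 = g1 OR d = 0 OR 0 = 0
g3 = NOT g2 = NOT 0 = 1
g4 = g2 XOR b = 0 XOR 1 = 1
g5 = g2 AND g3 = 0 AND 1 = 0
g6 = NOT g5 = NOT 0 = 1
g7 = g6 AND g3 = 1 AND 1 = 1
g8 = c XOR g4 = 0 XOR 1 = 1
So g7 = 1 and g8 = 1.

a=1 b=1 c=0 d=0 e=0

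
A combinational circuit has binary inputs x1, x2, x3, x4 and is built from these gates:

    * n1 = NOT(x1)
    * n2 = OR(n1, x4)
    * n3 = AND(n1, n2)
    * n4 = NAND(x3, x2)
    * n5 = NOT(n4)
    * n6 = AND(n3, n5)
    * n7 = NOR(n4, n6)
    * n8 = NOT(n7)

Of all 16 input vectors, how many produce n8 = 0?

2

n8 = NOT(n7) must be 0, so n7 = 1.
n7 = NOR(n4, n6) must be 1, so both n4 = 0 and n6 = 0.
Satisfying assignments:
  x1=1, x2=1, x3=1, x4=0
  x1=1, x2=1, x3=1, x4=1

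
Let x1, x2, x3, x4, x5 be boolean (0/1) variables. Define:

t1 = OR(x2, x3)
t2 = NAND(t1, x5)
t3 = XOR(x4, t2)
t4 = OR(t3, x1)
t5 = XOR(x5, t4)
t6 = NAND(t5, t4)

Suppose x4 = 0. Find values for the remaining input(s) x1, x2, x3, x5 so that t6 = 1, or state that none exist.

x1=1, x2=0, x3=1, x5=1

Check with x4 = 0 and x1=1, x2=0, x3=1, x5=1:
t1 = OR(x2, x3) = OR(0, 1) = 1
t2 = NAND(t1, x5) = NAND(1, 1) = 0
t3 = XOR(x4, t2) = XOR(0, 0) = 0
t4 = OR(t3, x1) = OR(0, 1) = 1
t5 = XOR(x5, t4) = XOR(1, 1) = 0
t6 = NAND(t5, t4) = NAND(0, 1) = 1
So t6 = 1.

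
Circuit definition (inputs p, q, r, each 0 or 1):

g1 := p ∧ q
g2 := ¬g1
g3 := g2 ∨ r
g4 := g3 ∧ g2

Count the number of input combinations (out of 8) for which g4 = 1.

g4 = g3 ∧ g2 must be 1, so both g3 = 1 and g2 = 1.
g3 = g2 ∨ r must be 1, so at least one of g2, r is 1.
g2 = ¬g1 must be 1, so g1 = 0.
Satisfying assignments:
  p=0, q=0, r=0
  p=0, q=0, r=1
  p=0, q=1, r=0
  p=0, q=1, r=1
  p=1, q=0, r=0
  p=1, q=0, r=1

6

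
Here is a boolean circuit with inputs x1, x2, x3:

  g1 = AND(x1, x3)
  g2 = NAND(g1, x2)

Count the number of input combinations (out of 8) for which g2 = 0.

g2 = NAND(g1, x2) must be 0, so both g1 = 1 and x2 = 1.
g1 = AND(x1, x3) must be 1, so both x1 = 1 and x3 = 1.
Satisfying assignments:
  x1=1, x2=1, x3=1

1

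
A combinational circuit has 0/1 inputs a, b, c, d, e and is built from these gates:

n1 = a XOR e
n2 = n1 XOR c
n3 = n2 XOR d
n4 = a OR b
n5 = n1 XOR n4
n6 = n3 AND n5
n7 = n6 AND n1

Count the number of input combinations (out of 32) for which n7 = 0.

n7 = n6 AND n1 must be 0, so at least one of n6, n1 is 0.
Enumerating the 32 input combinations, 30 give n7 = 0 and 2 give n7 = 1.

30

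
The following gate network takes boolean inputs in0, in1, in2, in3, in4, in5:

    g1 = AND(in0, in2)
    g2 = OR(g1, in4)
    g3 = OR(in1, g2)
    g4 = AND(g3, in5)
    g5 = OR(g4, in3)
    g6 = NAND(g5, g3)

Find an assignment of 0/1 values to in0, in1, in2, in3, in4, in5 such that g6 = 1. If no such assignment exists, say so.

g6 = NAND(g5, g3) must be 1, so at least one of g5, g3 is 0.
Check with in0=1 in1=0 in2=0 in3=0 in4=1 in5=0:
g1 = AND(in0, in2) = AND(1, 0) = 0
g2 = OR(g1, in4) = OR(0, 1) = 1
g3 = OR(in1, g2) = OR(0, 1) = 1
g4 = AND(g3, in5) = AND(1, 0) = 0
g5 = OR(g4, in3) = OR(0, 0) = 0
g6 = NAND(g5, g3) = NAND(0, 1) = 1
So g6 = 1 as required.

in0=1 in1=0 in2=0 in3=0 in4=1 in5=0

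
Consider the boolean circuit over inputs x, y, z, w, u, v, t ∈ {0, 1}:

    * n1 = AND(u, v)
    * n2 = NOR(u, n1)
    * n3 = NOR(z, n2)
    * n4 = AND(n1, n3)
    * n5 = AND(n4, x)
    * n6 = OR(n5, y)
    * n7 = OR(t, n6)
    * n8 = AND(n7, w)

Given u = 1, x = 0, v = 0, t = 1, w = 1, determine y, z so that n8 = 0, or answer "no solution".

no solution exists

With u = 1, x = 0, v = 0, t = 1, w = 1 fixed, none of the 4 settings of y, z give n8 = 0.
For example, with y=0, z=1:
n1 = AND(u, v) = AND(1, 0) = 0
n2 = NOR(u, n1) = NOR(1, 0) = 0
n3 = NOR(z, n2) = NOR(1, 0) = 0
n4 = AND(n1, n3) = AND(0, 0) = 0
n5 = AND(n4, x) = AND(0, 0) = 0
n6 = OR(n5, y) = OR(0, 0) = 0
n7 = OR(t, n6) = OR(1, 0) = 1
n8 = AND(n7, w) = AND(1, 1) = 1
giving n8 = 1 ≠ 0.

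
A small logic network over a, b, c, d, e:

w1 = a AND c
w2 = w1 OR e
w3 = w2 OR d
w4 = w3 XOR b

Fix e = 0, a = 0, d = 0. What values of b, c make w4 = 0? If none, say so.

Check with e = 0, a = 0, d = 0 and b=0, c=1:
w1 = a AND c = 0 AND 1 = 0
w2 = w1 OR e = 0 OR 0 = 0
w3 = w2 OR d = 0 OR 0 = 0
w4 = w3 XOR b = 0 XOR 0 = 0
So w4 = 0.

b=0, c=1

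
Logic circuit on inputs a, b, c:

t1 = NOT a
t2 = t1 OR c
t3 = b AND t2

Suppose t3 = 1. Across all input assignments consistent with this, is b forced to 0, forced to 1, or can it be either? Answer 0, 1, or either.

t3 = b AND t2 must be 1, so both b = 1 and t2 = 1.
Every assignment with t3 = 1 has b = 1; there are 3 such assignment(s).
  a=0, b=1, c=0
  a=0, b=1, c=1
  a=1, b=1, c=1

1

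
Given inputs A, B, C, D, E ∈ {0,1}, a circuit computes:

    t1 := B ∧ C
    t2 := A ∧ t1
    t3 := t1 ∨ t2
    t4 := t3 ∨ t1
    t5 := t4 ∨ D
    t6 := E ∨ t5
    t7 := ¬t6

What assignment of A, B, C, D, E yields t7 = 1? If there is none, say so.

A=1 B=0 C=0 D=0 E=0

t7 = ¬t6 must be 1, so t6 = 0.
t6 = E ∨ t5 must be 0, so both E = 0 and t5 = 0.
Check with A=1 B=0 C=0 D=0 E=0:
t1 = B ∧ C = 0 ∧ 0 = 0
t2 = A ∧ t1 = 1 ∧ 0 = 0
t3 = t1 ∨ t2 = 0 ∨ 0 = 0
t4 = t3 ∨ t1 = 0 ∨ 0 = 0
t5 = t4 ∨ D = 0 ∨ 0 = 0
t6 = E ∨ t5 = 0 ∨ 0 = 0
t7 = ¬t6 = ¬0 = 1
So t7 = 1 as required.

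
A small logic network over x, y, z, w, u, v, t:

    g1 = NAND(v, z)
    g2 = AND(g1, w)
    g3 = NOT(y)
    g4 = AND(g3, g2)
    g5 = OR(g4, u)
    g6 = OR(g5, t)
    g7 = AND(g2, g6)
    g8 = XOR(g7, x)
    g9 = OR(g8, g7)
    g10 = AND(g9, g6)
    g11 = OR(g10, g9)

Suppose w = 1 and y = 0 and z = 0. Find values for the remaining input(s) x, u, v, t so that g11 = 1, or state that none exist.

g11 = OR(g10, g9) must be 1, so at least one of g10, g9 is 1.
Check with w = 1 and y = 0 and z = 0 and x=1, u=0, v=0, t=1:
g1 = NAND(v, z) = NAND(0, 0) = 1
g2 = AND(g1, w) = AND(1, 1) = 1
g3 = NOT(y) = NOT 0 = 1
g4 = AND(g3, g2) = AND(1, 1) = 1
g5 = OR(g4, u) = OR(1, 0) = 1
g6 = OR(g5, t) = OR(1, 1) = 1
g7 = AND(g2, g6) = AND(1, 1) = 1
g8 = XOR(g7, x) = XOR(1, 1) = 0
g9 = OR(g8, g7) = OR(0, 1) = 1
g10 = AND(g9, g6) = AND(1, 1) = 1
g11 = OR(g10, g9) = OR(1, 1) = 1
So g11 = 1.

x=1, u=0, v=0, t=1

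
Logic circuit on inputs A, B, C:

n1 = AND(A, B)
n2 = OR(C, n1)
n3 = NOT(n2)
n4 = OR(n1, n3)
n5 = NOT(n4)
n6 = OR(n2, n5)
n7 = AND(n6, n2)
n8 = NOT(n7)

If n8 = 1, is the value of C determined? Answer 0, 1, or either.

n8 = NOT(n7) must be 1, so n7 = 0.
n7 = AND(n6, n2) must be 0, so at least one of n6, n2 is 0.
Every assignment with n8 = 1 has C = 0; there are 3 such assignment(s).
  A=0, B=0, C=0
  A=0, B=1, C=0
  A=1, B=0, C=0

0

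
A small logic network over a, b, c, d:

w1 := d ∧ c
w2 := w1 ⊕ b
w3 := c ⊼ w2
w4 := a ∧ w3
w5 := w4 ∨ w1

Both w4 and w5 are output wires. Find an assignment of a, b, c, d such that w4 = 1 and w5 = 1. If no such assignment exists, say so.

Check with a=1, b=1, c=1, d=1:
w1 = d ∧ c = 1 ∧ 1 = 1
w2 = w1 ⊕ b = 1 ⊕ 1 = 0
w3 = c ⊼ w2 = 1 ⊼ 0 = 1
w4 = a ∧ w3 = 1 ∧ 1 = 1
w5 = w4 ∨ w1 = 1 ∨ 1 = 1
So w4 = 1 and w5 = 1.

a=1, b=1, c=1, d=1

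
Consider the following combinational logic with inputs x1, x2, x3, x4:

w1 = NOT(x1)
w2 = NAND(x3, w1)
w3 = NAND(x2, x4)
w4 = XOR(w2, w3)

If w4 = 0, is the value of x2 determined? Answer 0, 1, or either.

either

Both values of x2 occur among assignments with w4 = 0:
  x2=0: x1=0, x2=0, x3=0, x4=0
  x2=1: x1=0, x2=1, x3=0, x4=0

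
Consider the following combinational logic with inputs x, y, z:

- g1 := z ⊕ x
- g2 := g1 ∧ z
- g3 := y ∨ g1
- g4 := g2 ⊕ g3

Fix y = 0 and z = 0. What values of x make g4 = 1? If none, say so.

x=1

g4 = g2 ⊕ g3 must be 1, so g2 and g3 differ.
Check with y = 0 and z = 0 and x=1:
g1 = z ⊕ x = 0 ⊕ 1 = 1
g2 = g1 ∧ z = 1 ∧ 0 = 0
g3 = y ∨ g1 = 0 ∨ 1 = 1
g4 = g2 ⊕ g3 = 0 ⊕ 1 = 1
So g4 = 1.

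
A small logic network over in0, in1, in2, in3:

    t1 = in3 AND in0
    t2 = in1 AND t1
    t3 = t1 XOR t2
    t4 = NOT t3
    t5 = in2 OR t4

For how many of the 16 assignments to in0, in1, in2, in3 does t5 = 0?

t5 = in2 OR t4 must be 0, so both in2 = 0 and t4 = 0.
Satisfying assignments:
  in0=1, in1=0, in2=0, in3=1

1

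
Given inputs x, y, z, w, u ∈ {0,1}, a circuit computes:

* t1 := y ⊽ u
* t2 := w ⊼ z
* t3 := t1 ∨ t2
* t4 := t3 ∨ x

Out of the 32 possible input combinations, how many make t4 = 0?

3

t4 = t3 ∨ x must be 0, so both t3 = 0 and x = 0.
t3 = t1 ∨ t2 must be 0, so both t1 = 0 and t2 = 0.
Satisfying assignments:
  x=0, y=0, z=1, w=1, u=1
  x=0, y=1, z=1, w=1, u=0
  x=0, y=1, z=1, w=1, u=1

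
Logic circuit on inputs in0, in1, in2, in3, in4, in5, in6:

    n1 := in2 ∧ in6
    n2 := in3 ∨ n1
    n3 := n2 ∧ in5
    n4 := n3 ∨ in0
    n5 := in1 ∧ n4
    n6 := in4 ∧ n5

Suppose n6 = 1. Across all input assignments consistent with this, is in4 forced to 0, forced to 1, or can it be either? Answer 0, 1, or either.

1

n6 = in4 ∧ n5 must be 1, so both in4 = 1 and n5 = 1.
Every assignment with n6 = 1 has in4 = 1; there are 21 such assignment(s).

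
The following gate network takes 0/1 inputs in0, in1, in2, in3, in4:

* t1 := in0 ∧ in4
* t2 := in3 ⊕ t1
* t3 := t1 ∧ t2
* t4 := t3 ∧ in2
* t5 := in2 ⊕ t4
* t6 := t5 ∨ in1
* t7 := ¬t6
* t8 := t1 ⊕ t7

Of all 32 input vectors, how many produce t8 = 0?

t8 = t1 ⊕ t7 must be 0, so t1 and t7 are equal.
Enumerating the 32 input combinations, 21 give t8 = 0 and 11 give t8 = 1.

21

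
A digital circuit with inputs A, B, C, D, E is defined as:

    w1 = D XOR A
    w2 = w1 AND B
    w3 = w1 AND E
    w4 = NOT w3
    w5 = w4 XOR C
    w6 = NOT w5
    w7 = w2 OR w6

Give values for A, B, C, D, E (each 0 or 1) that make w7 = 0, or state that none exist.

A=0 B=1 C=0 D=0 E=0

w7 = w2 OR w6 must be 0, so both w2 = 0 and w6 = 0.
w2 = w1 AND B must be 0, so at least one of w1, B is 0.
w6 = NOT w5 must be 0, so w5 = 1.
Check with A=0 B=1 C=0 D=0 E=0:
w1 = D XOR A = 0 XOR 0 = 0
w2 = w1 AND B = 0 AND 1 = 0
w3 = w1 AND E = 0 AND 0 = 0
w4 = NOT w3 = NOT 0 = 1
w5 = w4 XOR C = 1 XOR 0 = 1
w6 = NOT w5 = NOT 1 = 0
w7 = w2 OR w6 = 0 OR 0 = 0
So w7 = 0 as required.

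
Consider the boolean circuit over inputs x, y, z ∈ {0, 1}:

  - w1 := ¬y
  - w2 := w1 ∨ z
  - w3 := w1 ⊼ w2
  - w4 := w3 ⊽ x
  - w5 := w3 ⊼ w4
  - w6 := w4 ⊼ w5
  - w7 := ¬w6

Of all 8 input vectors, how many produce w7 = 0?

6

w7 = ¬w6 must be 0, so w6 = 1.
Enumerating the 8 input combinations, 6 give w7 = 0 and 2 give w7 = 1.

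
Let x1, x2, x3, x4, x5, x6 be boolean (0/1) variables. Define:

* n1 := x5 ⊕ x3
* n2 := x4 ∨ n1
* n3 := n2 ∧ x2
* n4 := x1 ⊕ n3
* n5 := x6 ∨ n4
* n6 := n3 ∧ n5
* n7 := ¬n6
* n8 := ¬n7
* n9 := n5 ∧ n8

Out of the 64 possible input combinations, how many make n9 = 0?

n9 = n5 ∧ n8 must be 0, so at least one of n5, n8 is 0.
Enumerating the 64 input combinations, 46 give n9 = 0 and 18 give n9 = 1.

46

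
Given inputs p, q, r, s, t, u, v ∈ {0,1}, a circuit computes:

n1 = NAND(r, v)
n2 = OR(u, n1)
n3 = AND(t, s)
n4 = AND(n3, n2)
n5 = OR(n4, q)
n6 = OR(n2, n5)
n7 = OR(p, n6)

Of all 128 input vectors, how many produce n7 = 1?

124

n7 = OR(p, n6) must be 1, so at least one of p, n6 is 1.
Enumerating the 128 input combinations, 124 give n7 = 1 and 4 give n7 = 0.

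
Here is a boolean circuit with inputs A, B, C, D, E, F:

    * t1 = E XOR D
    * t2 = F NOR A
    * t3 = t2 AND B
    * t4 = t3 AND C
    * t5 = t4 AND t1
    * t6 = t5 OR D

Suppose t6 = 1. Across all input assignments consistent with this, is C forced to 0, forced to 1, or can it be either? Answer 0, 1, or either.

either

Both values of C occur among assignments with t6 = 1:
  C=0: A=0, B=0, C=0, D=1, E=0, F=0
  C=1: A=0, B=0, C=1, D=1, E=0, F=0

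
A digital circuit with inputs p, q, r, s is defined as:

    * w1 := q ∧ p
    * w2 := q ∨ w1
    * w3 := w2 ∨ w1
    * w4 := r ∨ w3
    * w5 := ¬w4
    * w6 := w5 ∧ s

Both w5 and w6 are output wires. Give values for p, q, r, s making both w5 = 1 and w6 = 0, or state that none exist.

Check with p=1 q=0 r=0 s=0:
w1 = q ∧ p = 0 ∧ 1 = 0
w2 = q ∨ w1 = 0 ∨ 0 = 0
w3 = w2 ∨ w1 = 0 ∨ 0 = 0
w4 = r ∨ w3 = 0 ∨ 0 = 0
w5 = ¬w4 = ¬0 = 1
w6 = w5 ∧ s = 1 ∧ 0 = 0
So w5 = 1 and w6 = 0.

p=1 q=0 r=0 s=0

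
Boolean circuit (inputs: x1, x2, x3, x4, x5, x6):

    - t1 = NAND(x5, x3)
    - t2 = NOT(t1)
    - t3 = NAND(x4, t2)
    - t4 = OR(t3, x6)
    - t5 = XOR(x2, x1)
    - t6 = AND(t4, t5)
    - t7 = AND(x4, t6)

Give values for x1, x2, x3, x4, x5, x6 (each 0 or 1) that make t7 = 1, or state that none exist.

x1=0, x2=1, x3=0, x4=1, x5=1, x6=1

Check with x1=0, x2=1, x3=0, x4=1, x5=1, x6=1:
t1 = NAND(x5, x3) = NAND(1, 0) = 1
t2 = NOT(t1) = NOT 1 = 0
t3 = NAND(x4, t2) = NAND(1, 0) = 1
t4 = OR(t3, x6) = OR(1, 1) = 1
t5 = XOR(x2, x1) = XOR(1, 0) = 1
t6 = AND(t4, t5) = AND(1, 1) = 1
t7 = AND(x4, t6) = AND(1, 1) = 1
So t7 = 1 as required.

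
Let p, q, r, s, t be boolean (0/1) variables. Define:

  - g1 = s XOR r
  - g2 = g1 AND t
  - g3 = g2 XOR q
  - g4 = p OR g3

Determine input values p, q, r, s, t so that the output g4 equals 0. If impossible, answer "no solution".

Check with p=0, q=0, r=1, s=0, t=0:
g1 = s XOR r = 0 XOR 1 = 1
g2 = g1 AND t = 1 AND 0 = 0
g3 = g2 XOR q = 0 XOR 0 = 0
g4 = p OR g3 = 0 OR 0 = 0
So g4 = 0 as required.

p=0, q=0, r=1, s=0, t=0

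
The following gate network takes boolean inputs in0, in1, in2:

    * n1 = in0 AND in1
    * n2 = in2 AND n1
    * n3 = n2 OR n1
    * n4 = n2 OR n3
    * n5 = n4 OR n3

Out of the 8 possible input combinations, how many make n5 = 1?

2

n5 = n4 OR n3 must be 1, so at least one of n4, n3 is 1.
Enumerating the 8 input combinations, 2 give n5 = 1 and 6 give n5 = 0.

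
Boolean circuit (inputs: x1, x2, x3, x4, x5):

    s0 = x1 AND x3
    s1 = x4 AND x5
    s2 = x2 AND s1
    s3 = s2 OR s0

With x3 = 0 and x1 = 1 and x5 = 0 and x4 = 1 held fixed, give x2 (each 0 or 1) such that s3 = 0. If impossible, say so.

Check with x3 = 0 and x1 = 1 and x5 = 0 and x4 = 1 and x2=1:
s0 = x1 AND x3 = 1 AND 0 = 0
s1 = x4 AND x5 = 1 AND 0 = 0
s2 = x2 AND s1 = 1 AND 0 = 0
s3 = s2 OR s0 = 0 OR 0 = 0
So s3 = 0.

x2=1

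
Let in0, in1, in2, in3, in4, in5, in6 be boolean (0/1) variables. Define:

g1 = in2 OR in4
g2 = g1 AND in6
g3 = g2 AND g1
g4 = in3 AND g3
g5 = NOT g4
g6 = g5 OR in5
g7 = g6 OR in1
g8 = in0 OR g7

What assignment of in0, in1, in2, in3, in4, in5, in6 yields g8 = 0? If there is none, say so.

in0=0, in1=0, in2=1, in3=1, in4=1, in5=0, in6=1

g8 = in0 OR g7 must be 0, so both in0 = 0 and g7 = 0.
g7 = g6 OR in1 must be 0, so both g6 = 0 and in1 = 0.
g6 = g5 OR in5 must be 0, so both g5 = 0 and in5 = 0.
Check with in0=0, in1=0, in2=1, in3=1, in4=1, in5=0, in6=1:
g1 = in2 OR in4 = 1 OR 1 = 1
g2 = g1 AND in6 = 1 AND 1 = 1
g3 = g2 AND g1 = 1 AND 1 = 1
g4 = in3 AND g3 = 1 AND 1 = 1
g5 = NOT g4 = NOT 1 = 0
g6 = g5 OR in5 = 0 OR 0 = 0
g7 = g6 OR in1 = 0 OR 0 = 0
g8 = in0 OR g7 = 0 OR 0 = 0
So g8 = 0 as required.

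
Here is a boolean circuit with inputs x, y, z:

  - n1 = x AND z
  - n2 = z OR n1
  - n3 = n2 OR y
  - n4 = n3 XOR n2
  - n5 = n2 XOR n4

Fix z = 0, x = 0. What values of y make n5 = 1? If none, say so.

y=1

Check with z = 0, x = 0 and y=1:
n1 = x AND z = 0 AND 0 = 0
n2 = z OR n1 = 0 OR 0 = 0
n3 = n2 OR y = 0 OR 1 = 1
n4 = n3 XOR n2 = 1 XOR 0 = 1
n5 = n2 XOR n4 = 0 XOR 1 = 1
So n5 = 1.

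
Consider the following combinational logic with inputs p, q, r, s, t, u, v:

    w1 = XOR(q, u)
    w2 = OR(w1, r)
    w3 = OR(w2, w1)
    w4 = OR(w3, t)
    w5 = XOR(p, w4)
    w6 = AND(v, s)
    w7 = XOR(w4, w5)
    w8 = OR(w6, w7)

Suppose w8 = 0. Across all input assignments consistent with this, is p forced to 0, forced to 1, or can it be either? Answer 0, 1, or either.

0

w8 = OR(w6, w7) must be 0, so both w6 = 0 and w7 = 0.
Every assignment with w8 = 0 has p = 0; there are 48 such assignment(s).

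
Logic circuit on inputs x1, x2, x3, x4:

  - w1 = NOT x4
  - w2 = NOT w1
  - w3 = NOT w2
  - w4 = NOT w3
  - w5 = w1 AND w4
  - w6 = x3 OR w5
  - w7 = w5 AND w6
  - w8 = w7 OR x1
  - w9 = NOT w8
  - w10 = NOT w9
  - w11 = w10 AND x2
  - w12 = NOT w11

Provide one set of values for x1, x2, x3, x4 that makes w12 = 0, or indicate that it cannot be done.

Check with x1=1, x2=1, x3=0, x4=1:
w1 = NOT x4 = NOT 1 = 0
w2 = NOT w1 = NOT 0 = 1
w3 = NOT w2 = NOT 1 = 0
w4 = NOT w3 = NOT 0 = 1
w5 = w1 AND w4 = 0 AND 1 = 0
w6 = x3 OR w5 = 0 OR 0 = 0
w7 = w5 AND w6 = 0 AND 0 = 0
w8 = w7 OR x1 = 0 OR 1 = 1
w9 = NOT w8 = NOT 1 = 0
w10 = NOT w9 = NOT 0 = 1
w11 = w10 AND x2 = 1 AND 1 = 1
w12 = NOT w11 = NOT 1 = 0
So w12 = 0 as required.

x1=1, x2=1, x3=0, x4=1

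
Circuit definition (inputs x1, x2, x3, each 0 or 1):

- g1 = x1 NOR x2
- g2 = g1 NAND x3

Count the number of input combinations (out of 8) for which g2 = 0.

1

g2 = g1 NAND x3 must be 0, so both g1 = 1 and x3 = 1.
Enumerating the 8 input combinations, 1 give g2 = 0 and 7 give g2 = 1.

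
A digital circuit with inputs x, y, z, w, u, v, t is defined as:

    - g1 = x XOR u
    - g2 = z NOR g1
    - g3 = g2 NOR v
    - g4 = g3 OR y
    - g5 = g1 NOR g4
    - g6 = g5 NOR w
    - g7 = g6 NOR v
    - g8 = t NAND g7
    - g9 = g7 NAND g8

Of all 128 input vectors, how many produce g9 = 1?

110

g9 = g7 NAND g8 must be 1, so at least one of g7, g8 is 0.
Enumerating the 128 input combinations, 110 give g9 = 1 and 18 give g9 = 0.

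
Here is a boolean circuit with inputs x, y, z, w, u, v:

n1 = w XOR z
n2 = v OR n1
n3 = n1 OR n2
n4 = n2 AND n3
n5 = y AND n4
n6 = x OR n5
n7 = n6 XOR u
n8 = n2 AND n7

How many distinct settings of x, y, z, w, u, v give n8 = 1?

24

n8 = n2 AND n7 must be 1, so both n2 = 1 and n7 = 1.
Enumerating the 64 input combinations, 24 give n8 = 1 and 40 give n8 = 0.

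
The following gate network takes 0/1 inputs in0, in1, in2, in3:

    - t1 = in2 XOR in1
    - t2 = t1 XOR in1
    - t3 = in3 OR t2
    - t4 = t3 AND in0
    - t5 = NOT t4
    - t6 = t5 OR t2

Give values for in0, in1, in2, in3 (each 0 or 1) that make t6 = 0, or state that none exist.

in0=1, in1=1, in2=0, in3=1

Check with in0=1, in1=1, in2=0, in3=1:
t1 = in2 XOR in1 = 0 XOR 1 = 1
t2 = t1 XOR in1 = 1 XOR 1 = 0
t3 = in3 OR t2 = 1 OR 0 = 1
t4 = t3 AND in0 = 1 AND 1 = 1
t5 = NOT t4 = NOT 1 = 0
t6 = t5 OR t2 = 0 OR 0 = 0
So t6 = 0 as required.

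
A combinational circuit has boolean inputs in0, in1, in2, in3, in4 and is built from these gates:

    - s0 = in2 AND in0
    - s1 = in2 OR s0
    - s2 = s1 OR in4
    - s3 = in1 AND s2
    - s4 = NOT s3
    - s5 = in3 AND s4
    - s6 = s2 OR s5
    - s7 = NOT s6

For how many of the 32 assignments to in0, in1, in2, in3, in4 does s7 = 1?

s7 = NOT s6 must be 1, so s6 = 0.
Satisfying assignments:
  in0=0, in1=0, in2=0, in3=0, in4=0
  in0=0, in1=1, in2=0, in3=0, in4=0
  in0=1, in1=0, in2=0, in3=0, in4=0
  in0=1, in1=1, in2=0, in3=0, in4=0

4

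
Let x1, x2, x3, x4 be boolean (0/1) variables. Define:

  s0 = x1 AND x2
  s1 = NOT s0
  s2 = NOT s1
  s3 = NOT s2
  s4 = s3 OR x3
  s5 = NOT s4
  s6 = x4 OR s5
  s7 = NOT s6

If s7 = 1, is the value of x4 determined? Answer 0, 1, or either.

0

s7 = NOT s6 must be 1, so s6 = 0.
s6 = x4 OR s5 must be 0, so both x4 = 0 and s5 = 0.
s5 = NOT s4 must be 0, so s4 = 1.
Every assignment with s7 = 1 has x4 = 0; there are 7 such assignment(s).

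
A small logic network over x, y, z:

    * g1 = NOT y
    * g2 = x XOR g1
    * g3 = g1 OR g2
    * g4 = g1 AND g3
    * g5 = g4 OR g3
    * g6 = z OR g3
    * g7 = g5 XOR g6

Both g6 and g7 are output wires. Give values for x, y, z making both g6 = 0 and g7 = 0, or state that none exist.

Check with x=0, y=1, z=0:
g1 = NOT y = NOT 1 = 0
g2 = x XOR g1 = 0 XOR 0 = 0
g3 = g1 OR g2 = 0 OR 0 = 0
g4 = g1 AND g3 = 0 AND 0 = 0
g5 = g4 OR g3 = 0 OR 0 = 0
g6 = z OR g3 = 0 OR 0 = 0
g7 = g5 XOR g6 = 0 XOR 0 = 0
So g6 = 0 and g7 = 0.

x=0, y=1, z=0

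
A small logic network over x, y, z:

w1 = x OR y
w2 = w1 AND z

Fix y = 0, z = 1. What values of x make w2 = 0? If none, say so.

x=0

w2 = w1 AND z must be 0, so at least one of w1, z is 0.
Check with y = 0, z = 1 and x=0:
w1 = x OR y = 0 OR 0 = 0
w2 = w1 AND z = 0 AND 1 = 0
So w2 = 0.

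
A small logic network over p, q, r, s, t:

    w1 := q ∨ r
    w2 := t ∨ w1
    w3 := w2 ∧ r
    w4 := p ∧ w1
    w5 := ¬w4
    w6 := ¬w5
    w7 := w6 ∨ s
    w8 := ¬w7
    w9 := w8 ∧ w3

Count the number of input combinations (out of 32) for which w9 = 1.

w9 = w8 ∧ w3 must be 1, so both w8 = 1 and w3 = 1.
Enumerating the 32 input combinations, 4 give w9 = 1 and 28 give w9 = 0.

4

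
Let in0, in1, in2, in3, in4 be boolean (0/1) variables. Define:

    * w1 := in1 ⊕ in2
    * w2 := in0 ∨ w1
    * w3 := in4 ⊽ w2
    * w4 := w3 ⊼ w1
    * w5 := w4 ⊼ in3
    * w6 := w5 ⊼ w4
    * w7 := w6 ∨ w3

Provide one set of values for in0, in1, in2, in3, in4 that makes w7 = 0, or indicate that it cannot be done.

in0=1, in1=0, in2=1, in3=0, in4=0

w7 = w6 ∨ w3 must be 0, so both w6 = 0 and w3 = 0.
w6 = w5 ⊼ w4 must be 0, so both w5 = 1 and w4 = 1.
Check with in0=1, in1=0, in2=1, in3=0, in4=0:
w1 = in1 ⊕ in2 = 0 ⊕ 1 = 1
w2 = in0 ∨ w1 = 1 ∨ 1 = 1
w3 = in4 ⊽ w2 = 0 ⊽ 1 = 0
w4 = w3 ⊼ w1 = 0 ⊼ 1 = 1
w5 = w4 ⊼ in3 = 1 ⊼ 0 = 1
w6 = w5 ⊼ w4 = 1 ⊼ 1 = 0
w7 = w6 ∨ w3 = 0 ∨ 0 = 0
So w7 = 0 as required.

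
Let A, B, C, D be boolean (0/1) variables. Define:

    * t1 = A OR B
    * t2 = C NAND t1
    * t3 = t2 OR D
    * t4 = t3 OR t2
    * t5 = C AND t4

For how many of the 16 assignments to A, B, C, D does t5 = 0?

11

t5 = C AND t4 must be 0, so at least one of C, t4 is 0.
Enumerating the 16 input combinations, 11 give t5 = 0 and 5 give t5 = 1.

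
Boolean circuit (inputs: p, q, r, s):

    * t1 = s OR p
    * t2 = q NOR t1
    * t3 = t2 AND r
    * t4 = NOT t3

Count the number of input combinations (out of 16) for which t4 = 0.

t4 = NOT t3 must be 0, so t3 = 1.
Satisfying assignments:
  p=0, q=0, r=1, s=0

1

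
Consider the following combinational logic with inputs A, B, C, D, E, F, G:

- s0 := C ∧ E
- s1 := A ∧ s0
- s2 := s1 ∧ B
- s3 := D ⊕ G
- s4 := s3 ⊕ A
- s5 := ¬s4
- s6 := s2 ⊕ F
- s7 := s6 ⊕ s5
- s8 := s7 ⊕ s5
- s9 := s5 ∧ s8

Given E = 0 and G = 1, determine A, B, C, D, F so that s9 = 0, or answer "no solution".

s9 = s5 ∧ s8 must be 0, so at least one of s5, s8 is 0.
Check with E = 0 and G = 1 and A=1, B=0, C=1, D=0, F=0:
s0 = C ∧ E = 1 ∧ 0 = 0
s1 = A ∧ s0 = 1 ∧ 0 = 0
s2 = s1 ∧ B = 0 ∧ 0 = 0
s3 = D ⊕ G = 0 ⊕ 1 = 1
s4 = s3 ⊕ A = 1 ⊕ 1 = 0
s5 = ¬s4 = ¬0 = 1
s6 = s2 ⊕ F = 0 ⊕ 0 = 0
s7 = s6 ⊕ s5 = 0 ⊕ 1 = 1
s8 = s7 ⊕ s5 = 1 ⊕ 1 = 0
s9 = s5 ∧ s8 = 1 ∧ 0 = 0
So s9 = 0.

A=1, B=0, C=1, D=0, F=0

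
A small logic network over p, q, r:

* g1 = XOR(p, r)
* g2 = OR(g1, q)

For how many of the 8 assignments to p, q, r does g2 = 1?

g2 = OR(g1, q) must be 1, so at least one of g1, q is 1.
Satisfying assignments:
  p=0, q=0, r=1
  p=0, q=1, r=0
  p=0, q=1, r=1
  p=1, q=0, r=0
  p=1, q=1, r=0
  p=1, q=1, r=1

6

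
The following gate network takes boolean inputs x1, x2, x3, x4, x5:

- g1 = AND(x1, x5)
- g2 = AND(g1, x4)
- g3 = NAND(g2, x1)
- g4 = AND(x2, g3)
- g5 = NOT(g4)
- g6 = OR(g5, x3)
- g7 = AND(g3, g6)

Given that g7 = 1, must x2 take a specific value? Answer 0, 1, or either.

either

Both values of x2 occur among assignments with g7 = 1:
  x2=0: x1=0, x2=0, x3=0, x4=0, x5=0
  x2=1: x1=0, x2=1, x3=1, x4=0, x5=0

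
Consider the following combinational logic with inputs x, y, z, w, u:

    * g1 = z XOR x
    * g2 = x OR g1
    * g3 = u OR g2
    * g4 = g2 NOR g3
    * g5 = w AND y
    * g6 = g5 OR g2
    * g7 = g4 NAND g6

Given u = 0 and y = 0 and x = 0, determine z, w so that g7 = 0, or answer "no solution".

no solution exists

With u = 0 and y = 0 and x = 0 fixed, none of the 4 settings of z, w give g7 = 0.
For example, with z=0, w=0:
g1 = z XOR x = 0 XOR 0 = 0
g2 = x OR g1 = 0 OR 0 = 0
g3 = u OR g2 = 0 OR 0 = 0
g4 = g2 NOR g3 = 0 NOR 0 = 1
g5 = w AND y = 0 AND 0 = 0
g6 = g5 OR g2 = 0 OR 0 = 0
g7 = g4 NAND g6 = 1 NAND 0 = 1
giving g7 = 1 ≠ 0.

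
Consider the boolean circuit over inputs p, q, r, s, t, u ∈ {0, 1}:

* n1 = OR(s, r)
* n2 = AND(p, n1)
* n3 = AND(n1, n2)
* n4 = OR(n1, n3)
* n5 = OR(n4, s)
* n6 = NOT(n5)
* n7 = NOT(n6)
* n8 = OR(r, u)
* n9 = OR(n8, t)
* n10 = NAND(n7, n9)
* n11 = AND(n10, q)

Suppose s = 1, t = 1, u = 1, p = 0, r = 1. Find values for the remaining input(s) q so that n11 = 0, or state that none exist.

n11 = AND(n10, q) must be 0, so at least one of n10, q is 0.
Check with s = 1, t = 1, u = 1, p = 0, r = 1 and q=0:
n1 = OR(s, r) = OR(1, 1) = 1
n2 = AND(p, n1) = AND(0, 1) = 0
n3 = AND(n1, n2) = AND(1, 0) = 0
n4 = OR(n1, n3) = OR(1, 0) = 1
n5 = OR(n4, s) = OR(1, 1) = 1
n6 = NOT(n5) = NOT 1 = 0
n7 = NOT(n6) = NOT 0 = 1
n8 = OR(r, u) = OR(1, 1) = 1
n9 = OR(n8, t) = OR(1, 1) = 1
n10 = NAND(n7, n9) = NAND(1, 1) = 0
n11 = AND(n10, q) = AND(0, 0) = 0
So n11 = 0.

q=0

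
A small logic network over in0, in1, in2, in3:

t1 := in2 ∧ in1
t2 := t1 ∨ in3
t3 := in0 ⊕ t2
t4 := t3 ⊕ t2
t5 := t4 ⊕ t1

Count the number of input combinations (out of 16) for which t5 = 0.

8

t5 = t4 ⊕ t1 must be 0, so t4 and t1 are equal.
Enumerating the 16 input combinations, 8 give t5 = 0 and 8 give t5 = 1.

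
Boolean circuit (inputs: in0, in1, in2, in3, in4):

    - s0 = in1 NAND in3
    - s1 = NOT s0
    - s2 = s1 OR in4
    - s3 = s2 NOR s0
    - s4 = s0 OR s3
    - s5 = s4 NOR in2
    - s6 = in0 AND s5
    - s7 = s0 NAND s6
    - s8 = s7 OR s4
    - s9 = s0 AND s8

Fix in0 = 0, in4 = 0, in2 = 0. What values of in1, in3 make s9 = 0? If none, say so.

in1=1 in3=1

Check with in0 = 0, in4 = 0, in2 = 0 and in1=1, in3=1:
s0 = in1 NAND in3 = 1 NAND 1 = 0
s1 = NOT s0 = NOT 0 = 1
s2 = s1 OR in4 = 1 OR 0 = 1
s3 = s2 NOR s0 = 1 NOR 0 = 0
s4 = s0 OR s3 = 0 OR 0 = 0
s5 = s4 NOR in2 = 0 NOR 0 = 1
s6 = in0 AND s5 = 0 AND 1 = 0
s7 = s0 NAND s6 = 0 NAND 0 = 1
s8 = s7 OR s4 = 1 OR 0 = 1
s9 = s0 AND s8 = 0 AND 1 = 0
So s9 = 0.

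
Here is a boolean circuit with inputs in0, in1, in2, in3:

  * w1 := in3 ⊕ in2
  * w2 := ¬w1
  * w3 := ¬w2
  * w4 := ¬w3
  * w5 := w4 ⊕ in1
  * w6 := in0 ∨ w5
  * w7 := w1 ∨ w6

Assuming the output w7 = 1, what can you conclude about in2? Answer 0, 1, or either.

Both values of in2 occur among assignments with w7 = 1:
  in2=0: in0=0, in1=0, in2=0, in3=0
  in2=1: in0=0, in1=0, in2=1, in3=0

either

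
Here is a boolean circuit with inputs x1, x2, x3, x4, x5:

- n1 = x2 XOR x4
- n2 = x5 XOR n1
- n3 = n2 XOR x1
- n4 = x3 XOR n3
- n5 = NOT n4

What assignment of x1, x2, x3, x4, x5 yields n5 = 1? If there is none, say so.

n5 = NOT n4 must be 1, so n4 = 0.
Check with x1=1, x2=0, x3=0, x4=1, x5=0:
n1 = x2 XOR x4 = 0 XOR 1 = 1
n2 = x5 XOR n1 = 0 XOR 1 = 1
n3 = n2 XOR x1 = 1 XOR 1 = 0
n4 = x3 XOR n3 = 0 XOR 0 = 0
n5 = NOT n4 = NOT 0 = 1
So n5 = 1 as required.

x1=1, x2=0, x3=0, x4=1, x5=0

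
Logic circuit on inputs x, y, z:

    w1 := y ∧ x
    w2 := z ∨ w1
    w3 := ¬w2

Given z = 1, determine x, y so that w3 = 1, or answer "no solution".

With z = 1 fixed, none of the 4 settings of x, y give w3 = 1.
For example, with x=0, y=1:
w1 = y ∧ x = 1 ∧ 0 = 0
w2 = z ∨ w1 = 1 ∨ 0 = 1
w3 = ¬w2 = ¬1 = 0
giving w3 = 0 ≠ 1.

no solution exists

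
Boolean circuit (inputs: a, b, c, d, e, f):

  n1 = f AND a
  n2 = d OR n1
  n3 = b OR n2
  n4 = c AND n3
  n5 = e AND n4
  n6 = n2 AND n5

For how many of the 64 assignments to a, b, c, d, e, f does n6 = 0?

54

n6 = n2 AND n5 must be 0, so at least one of n2, n5 is 0.
Enumerating the 64 input combinations, 54 give n6 = 0 and 10 give n6 = 1.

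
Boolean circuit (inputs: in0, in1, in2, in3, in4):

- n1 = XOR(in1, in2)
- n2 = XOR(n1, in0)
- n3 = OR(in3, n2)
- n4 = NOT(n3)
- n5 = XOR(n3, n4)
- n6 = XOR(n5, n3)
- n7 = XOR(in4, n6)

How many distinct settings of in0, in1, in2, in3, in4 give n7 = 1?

16

n7 = XOR(in4, n6) must be 1, so in4 and n6 differ.
Enumerating the 32 input combinations, 16 give n7 = 1 and 16 give n7 = 0.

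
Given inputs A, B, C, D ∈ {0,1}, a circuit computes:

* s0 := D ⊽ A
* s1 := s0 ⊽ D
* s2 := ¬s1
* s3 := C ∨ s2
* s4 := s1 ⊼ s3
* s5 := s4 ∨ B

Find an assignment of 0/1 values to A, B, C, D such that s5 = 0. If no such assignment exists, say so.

s5 = s4 ∨ B must be 0, so both s4 = 0 and B = 0.
Check with A=1 B=0 C=1 D=0:
s0 = D ⊽ A = 0 ⊽ 1 = 0
s1 = s0 ⊽ D = 0 ⊽ 0 = 1
s2 = ¬s1 = ¬1 = 0
s3 = C ∨ s2 = 1 ∨ 0 = 1
s4 = s1 ⊼ s3 = 1 ⊼ 1 = 0
s5 = s4 ∨ B = 0 ∨ 0 = 0
So s5 = 0 as required.

A=1 B=0 C=1 D=0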